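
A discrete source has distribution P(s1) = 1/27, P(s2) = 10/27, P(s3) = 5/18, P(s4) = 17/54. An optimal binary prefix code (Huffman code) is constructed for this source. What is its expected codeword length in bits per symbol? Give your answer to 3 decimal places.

Repeatedly combine the two least-probable nodes; the expected code length is the sum of the merged weights.
merge 1/27 + 5/18 → 17/54
merge 17/54 + 17/54 → 17/27
merge 10/27 + 17/27 → 1
L = 17/54 + 17/27 + 1 = 35/18 ≈ 1.944 bits/symbol.

1.944 bits/symbol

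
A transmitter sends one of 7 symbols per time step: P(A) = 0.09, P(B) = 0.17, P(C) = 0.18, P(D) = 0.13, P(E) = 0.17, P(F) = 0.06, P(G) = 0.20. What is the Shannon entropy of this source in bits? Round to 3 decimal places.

H = −Σ pᵢ log₂ pᵢ.
−0.09·log₂(0.09) = 0.3127
−0.17·log₂(0.17) = 0.4346
−0.18·log₂(0.18) = 0.4453
−0.13·log₂(0.13) = 0.3826
−0.17·log₂(0.17) = 0.4346
−0.06·log₂(0.06) = 0.2435
−0.20·log₂(0.20) = 0.4644
Sum ≈ 2.7177 → 2.718 bits.

2.718 bits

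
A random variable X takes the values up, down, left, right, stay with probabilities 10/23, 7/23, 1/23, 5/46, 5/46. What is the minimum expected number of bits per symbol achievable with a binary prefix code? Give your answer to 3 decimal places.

Repeatedly combine the two least-probable nodes; the expected code length is the sum of the merged weights.
merge 1/23 + 5/46 → 7/46
merge 5/46 + 7/46 → 6/23
merge 6/23 + 7/23 → 13/23
merge 10/23 + 13/23 → 1
L = 7/46 + 6/23 + 13/23 + 1 = 91/46 ≈ 1.978 bits/symbol.

1.978 bits/symbol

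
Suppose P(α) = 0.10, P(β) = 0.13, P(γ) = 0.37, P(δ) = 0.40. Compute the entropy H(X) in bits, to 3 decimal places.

H = −Σ pᵢ log₂ pᵢ.
−0.10·log₂(0.10) = 0.3322
−0.13·log₂(0.13) = 0.3826
−0.37·log₂(0.37) = 0.5307
−0.40·log₂(0.40) = 0.5288
Sum ≈ 1.7743 → 1.774 bits.

1.774 bits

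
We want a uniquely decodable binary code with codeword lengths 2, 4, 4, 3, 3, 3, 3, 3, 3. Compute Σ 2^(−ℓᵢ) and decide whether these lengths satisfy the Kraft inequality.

1.125; no

With common denominator 2^4 = 16: Σ 2^(−ℓᵢ) = 4/16 + 1/16 + 1/16 + 2/16 + 2/16 + 2/16 + 2/16 + 2/16 + 2/16 = 18/16 = 1.125.
Kraft's inequality requires Σ ≤ 1; here Σ = 1.125 > 1, so no such prefix code exists.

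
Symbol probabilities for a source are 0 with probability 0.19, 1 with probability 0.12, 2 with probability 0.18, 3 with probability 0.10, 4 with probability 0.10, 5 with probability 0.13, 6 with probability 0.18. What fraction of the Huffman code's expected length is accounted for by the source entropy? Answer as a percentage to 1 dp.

Entropy H = −Σ p log₂ p ≈ 2.7599 bits.
Huffman merges: 1/10+1/10→1/5; 3/25+13/100→1/4; 9/50+9/50→9/25; 19/100+1/5→39/100; 1/4+9/25→61/100; 39/100+61/100→1. L = 281/100 ≈ 2.8100.
Efficiency = H/L = 2.7599/2.8100 = 98.2%.

98.2%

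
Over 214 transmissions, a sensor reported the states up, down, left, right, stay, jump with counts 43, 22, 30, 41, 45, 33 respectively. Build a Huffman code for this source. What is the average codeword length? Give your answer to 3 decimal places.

Probabilities are the counts divided by 214.
Repeatedly combine the two least-probable nodes; the expected code length is the sum of the merged weights.
merge 11/107 + 15/107 → 26/107
merge 33/214 + 41/214 → 37/107
merge 43/214 + 45/214 → 44/107
merge 26/107 + 37/107 → 63/107
merge 44/107 + 63/107 → 1
L = 26/107 + 37/107 + 44/107 + 63/107 + 1 = 277/107 ≈ 2.589 bits/symbol.

2.589 bits/symbol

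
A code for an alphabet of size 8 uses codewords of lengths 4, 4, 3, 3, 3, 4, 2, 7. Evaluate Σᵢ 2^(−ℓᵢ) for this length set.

With common denominator 2^7 = 128: Σ 2^(−ℓᵢ) = 8/128 + 8/128 + 16/128 + 16/128 + 16/128 + 8/128 + 32/128 + 1/128 = 105/128 = 0.8203125.

0.8203125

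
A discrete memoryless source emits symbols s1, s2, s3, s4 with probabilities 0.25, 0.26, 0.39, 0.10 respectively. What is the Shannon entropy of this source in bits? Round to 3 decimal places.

1.867 bits

H = −Σ pᵢ log₂ pᵢ.
−0.25·log₂(0.25) = 0.5000
−0.26·log₂(0.26) = 0.5053
−0.39·log₂(0.39) = 0.5298
−0.10·log₂(0.10) = 0.3322
Sum ≈ 1.8673 → 1.867 bits.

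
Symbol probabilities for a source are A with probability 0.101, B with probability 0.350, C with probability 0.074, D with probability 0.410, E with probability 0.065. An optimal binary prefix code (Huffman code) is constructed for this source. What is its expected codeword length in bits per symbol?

1.969 bits/symbol

Repeatedly combine the two least-probable nodes; the expected code length is the sum of the merged weights.
merge 13/200 + 37/500 → 139/1000
merge 101/1000 + 139/1000 → 6/25
merge 6/25 + 7/20 → 59/100
merge 41/100 + 59/100 → 1
L = 139/1000 + 6/25 + 59/100 + 1 = 1969/1000 = 1.969 bits/symbol.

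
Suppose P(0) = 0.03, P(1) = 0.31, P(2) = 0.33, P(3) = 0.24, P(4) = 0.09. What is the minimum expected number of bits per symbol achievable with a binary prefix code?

Repeatedly combine the two least-probable nodes; the expected code length is the sum of the merged weights.
merge 3/100 + 9/100 → 3/25
merge 3/25 + 6/25 → 9/25
merge 31/100 + 33/100 → 16/25
merge 9/25 + 16/25 → 1
L = 3/25 + 9/25 + 16/25 + 1 = 53/25 = 2.12 bits/symbol.

2.12 bits/symbol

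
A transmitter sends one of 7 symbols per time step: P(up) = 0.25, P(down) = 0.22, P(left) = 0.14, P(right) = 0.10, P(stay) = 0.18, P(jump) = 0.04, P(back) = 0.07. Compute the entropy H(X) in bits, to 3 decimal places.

2.609 bits

H = −Σ pᵢ log₂ pᵢ.
−0.25·log₂(0.25) = 0.5000
−0.22·log₂(0.22) = 0.4806
−0.14·log₂(0.14) = 0.3971
−0.10·log₂(0.10) = 0.3322
−0.18·log₂(0.18) = 0.4453
−0.04·log₂(0.04) = 0.1858
−0.07·log₂(0.07) = 0.2686
Sum ≈ 2.6095 → 2.609 bits.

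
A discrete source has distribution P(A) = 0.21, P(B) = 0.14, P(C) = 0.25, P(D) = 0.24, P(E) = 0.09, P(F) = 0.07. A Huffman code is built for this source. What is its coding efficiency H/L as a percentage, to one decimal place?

Entropy H = −Σ p log₂ p ≈ 2.4453 bits.
Huffman merges: 7/100+9/100→4/25; 7/50+4/25→3/10; 21/100+6/25→9/20; 1/4+3/10→11/20; 9/20+11/20→1. L = 123/50 ≈ 2.4600.
Efficiency = H/L = 2.4453/2.4600 = 99.4%.

99.4%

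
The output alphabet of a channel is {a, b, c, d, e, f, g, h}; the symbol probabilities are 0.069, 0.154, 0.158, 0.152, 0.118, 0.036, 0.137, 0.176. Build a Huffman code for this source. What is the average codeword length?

2.929 bits/symbol

Repeatedly combine the two least-probable nodes; the expected code length is the sum of the merged weights.
merge 9/250 + 69/1000 → 21/200
merge 21/200 + 59/500 → 223/1000
merge 137/1000 + 19/125 → 289/1000
merge 77/500 + 79/500 → 39/125
merge 22/125 + 223/1000 → 399/1000
merge 289/1000 + 39/125 → 601/1000
merge 399/1000 + 601/1000 → 1
L = 21/200 + 223/1000 + 289/1000 + 39/125 + 399/1000 + 601/1000 + 1 = 2929/1000 = 2.929 bits/symbol.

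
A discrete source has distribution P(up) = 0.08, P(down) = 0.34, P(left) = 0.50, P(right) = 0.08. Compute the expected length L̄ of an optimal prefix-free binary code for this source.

1.66 bits/symbol

Repeatedly combine the two least-probable nodes; the expected code length is the sum of the merged weights.
merge 2/25 + 2/25 → 4/25
merge 4/25 + 17/50 → 1/2
merge 1/2 + 1/2 → 1
L = 4/25 + 1/2 + 1 = 83/50 = 1.66 bits/symbol.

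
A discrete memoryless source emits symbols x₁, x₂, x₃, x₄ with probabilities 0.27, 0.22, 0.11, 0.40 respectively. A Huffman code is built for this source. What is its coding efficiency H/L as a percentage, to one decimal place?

Entropy H = −Σ p log₂ p ≈ 1.8697 bits.
Huffman merges: 11/100+11/50→33/100; 27/100+33/100→3/5; 2/5+3/5→1. L = 193/100 ≈ 1.9300.
Efficiency = H/L = 1.8697/1.9300 = 96.9%.

96.9%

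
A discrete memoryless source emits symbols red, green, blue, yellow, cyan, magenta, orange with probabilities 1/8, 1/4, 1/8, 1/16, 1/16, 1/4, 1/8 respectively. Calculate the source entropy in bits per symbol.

2.625 bits

Each probability is a power of 1/2, so log₂(1/p) is an integer.
H = Σ p·log₂(1/p) = 1/8·3 + 1/4·2 + 1/8·3 + 1/16·4 + 1/16·4 + 1/4·2 + 1/8·3 = 2.625 bits.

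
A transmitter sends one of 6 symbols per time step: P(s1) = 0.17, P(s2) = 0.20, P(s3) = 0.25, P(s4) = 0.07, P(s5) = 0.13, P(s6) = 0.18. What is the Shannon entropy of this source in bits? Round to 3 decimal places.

2.495 bits

H = −Σ pᵢ log₂ pᵢ.
−0.17·log₂(0.17) = 0.4346
−0.20·log₂(0.20) = 0.4644
−0.25·log₂(0.25) = 0.5000
−0.07·log₂(0.07) = 0.2686
−0.13·log₂(0.13) = 0.3826
−0.18·log₂(0.18) = 0.4453
Sum ≈ 2.4955 → 2.495 bits.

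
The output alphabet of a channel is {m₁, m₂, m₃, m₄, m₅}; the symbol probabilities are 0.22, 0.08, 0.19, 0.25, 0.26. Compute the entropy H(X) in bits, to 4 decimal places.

2.2326 bits

H = −Σ pᵢ log₂ pᵢ.
−0.22·log₂(0.22) = 0.4806
−0.08·log₂(0.08) = 0.2915
−0.19·log₂(0.19) = 0.4552
−0.25·log₂(0.25) = 0.5000
−0.26·log₂(0.26) = 0.5053
Sum ≈ 2.2326 → 2.2326 bits.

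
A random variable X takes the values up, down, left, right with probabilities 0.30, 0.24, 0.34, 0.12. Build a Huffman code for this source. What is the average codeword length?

Repeatedly combine the two least-probable nodes; the expected code length is the sum of the merged weights.
merge 3/25 + 6/25 → 9/25
merge 3/10 + 17/50 → 16/25
merge 9/25 + 16/25 → 1
L = 9/25 + 16/25 + 1 = 2 bits/symbol.

2 bits/symbol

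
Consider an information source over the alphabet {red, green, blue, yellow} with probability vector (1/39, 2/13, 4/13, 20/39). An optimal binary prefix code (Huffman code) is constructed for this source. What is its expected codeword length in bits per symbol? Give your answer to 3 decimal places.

Repeatedly combine the two least-probable nodes; the expected code length is the sum of the merged weights.
merge 1/39 + 2/13 → 7/39
merge 7/39 + 4/13 → 19/39
merge 19/39 + 20/39 → 1
L = 7/39 + 19/39 + 1 = 5/3 ≈ 1.667 bits/symbol.

1.667 bits/symbol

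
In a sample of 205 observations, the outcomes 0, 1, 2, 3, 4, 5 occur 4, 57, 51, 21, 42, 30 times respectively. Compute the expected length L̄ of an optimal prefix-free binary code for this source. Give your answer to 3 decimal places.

2.390 bits/symbol

Probabilities are the counts divided by 205.
Repeatedly combine the two least-probable nodes; the expected code length is the sum of the merged weights.
merge 4/205 + 21/205 → 5/41
merge 5/41 + 6/41 → 11/41
merge 42/205 + 51/205 → 93/205
merge 11/41 + 57/205 → 112/205
merge 93/205 + 112/205 → 1
L = 5/41 + 11/41 + 93/205 + 112/205 + 1 = 98/41 ≈ 2.390 bits/symbol.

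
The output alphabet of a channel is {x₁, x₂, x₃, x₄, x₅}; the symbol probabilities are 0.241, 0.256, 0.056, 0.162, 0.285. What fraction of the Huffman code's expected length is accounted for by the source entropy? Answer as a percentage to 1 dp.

97.9%

Entropy H = −Σ p log₂ p ≈ 2.1724 bits.
Huffman merges: 7/125+81/500→109/500; 109/500+241/1000→459/1000; 32/125+57/200→541/1000; 459/1000+541/1000→1. L = 1109/500 ≈ 2.2180.
Efficiency = H/L = 2.1724/2.2180 = 97.9%.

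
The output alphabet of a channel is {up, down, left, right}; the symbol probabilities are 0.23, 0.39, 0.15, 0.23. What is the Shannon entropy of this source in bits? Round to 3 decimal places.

1.916 bits

H = −Σ pᵢ log₂ pᵢ.
−0.23·log₂(0.23) = 0.4877
−0.39·log₂(0.39) = 0.5298
−0.15·log₂(0.15) = 0.4105
−0.23·log₂(0.23) = 0.4877
Sum ≈ 1.9157 → 1.916 bits.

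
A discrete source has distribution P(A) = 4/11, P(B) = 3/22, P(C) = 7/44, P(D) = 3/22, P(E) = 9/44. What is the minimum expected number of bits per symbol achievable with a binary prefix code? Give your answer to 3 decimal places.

Repeatedly combine the two least-probable nodes; the expected code length is the sum of the merged weights.
merge 3/22 + 3/22 → 3/11
merge 7/44 + 9/44 → 4/11
merge 3/11 + 4/11 → 7/11
merge 4/11 + 7/11 → 1
L = 3/11 + 4/11 + 7/11 + 1 = 25/11 ≈ 2.273 bits/symbol.

2.273 bits/symbol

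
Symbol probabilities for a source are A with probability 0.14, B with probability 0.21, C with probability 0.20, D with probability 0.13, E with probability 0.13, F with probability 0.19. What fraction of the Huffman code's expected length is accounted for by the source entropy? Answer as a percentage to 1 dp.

Entropy H = −Σ p log₂ p ≈ 2.5548 bits.
Huffman merges: 13/100+13/100→13/50; 7/50+19/100→33/100; 1/5+21/100→41/100; 13/50+33/100→59/100; 41/100+59/100→1. L = 259/100 ≈ 2.5900.
Efficiency = H/L = 2.5548/2.5900 = 98.6%.

98.6%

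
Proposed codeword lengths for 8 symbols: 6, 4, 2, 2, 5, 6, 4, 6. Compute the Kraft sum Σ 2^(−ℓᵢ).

0.703125

With common denominator 2^6 = 64: Σ 2^(−ℓᵢ) = 1/64 + 4/64 + 16/64 + 16/64 + 2/64 + 1/64 + 4/64 + 1/64 = 45/64 = 0.703125.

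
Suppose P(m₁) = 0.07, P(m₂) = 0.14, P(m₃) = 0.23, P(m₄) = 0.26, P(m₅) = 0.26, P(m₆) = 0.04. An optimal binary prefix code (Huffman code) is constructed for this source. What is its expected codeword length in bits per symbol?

2.36 bits/symbol

Repeatedly combine the two least-probable nodes; the expected code length is the sum of the merged weights.
merge 1/25 + 7/100 → 11/100
merge 11/100 + 7/50 → 1/4
merge 23/100 + 1/4 → 12/25
merge 13/50 + 13/50 → 13/25
merge 12/25 + 13/25 → 1
L = 11/100 + 1/4 + 12/25 + 13/25 + 1 = 59/25 = 2.36 bits/symbol.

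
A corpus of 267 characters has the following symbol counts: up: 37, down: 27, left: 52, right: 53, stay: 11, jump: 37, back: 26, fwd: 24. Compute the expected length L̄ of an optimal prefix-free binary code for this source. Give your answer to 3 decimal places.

Probabilities are the counts divided by 267.
Repeatedly combine the two least-probable nodes; the expected code length is the sum of the merged weights.
merge 11/267 + 8/89 → 35/267
merge 26/267 + 9/89 → 53/267
merge 35/267 + 37/267 → 24/89
merge 37/267 + 52/267 → 1/3
merge 53/267 + 53/267 → 106/267
merge 24/89 + 1/3 → 161/267
merge 106/267 + 161/267 → 1
L = 35/267 + 53/267 + 24/89 + 1/3 + 106/267 + 161/267 + 1 = 261/89 ≈ 2.933 bits/symbol.

2.933 bits/symbol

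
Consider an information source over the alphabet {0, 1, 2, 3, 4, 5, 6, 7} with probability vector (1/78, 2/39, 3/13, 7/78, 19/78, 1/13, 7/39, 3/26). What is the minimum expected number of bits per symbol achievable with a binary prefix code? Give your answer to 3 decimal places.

Repeatedly combine the two least-probable nodes; the expected code length is the sum of the merged weights.
merge 1/78 + 2/39 → 5/78
merge 5/78 + 1/13 → 11/78
merge 7/78 + 3/26 → 8/39
merge 11/78 + 7/39 → 25/78
merge 8/39 + 3/13 → 17/39
merge 19/78 + 25/78 → 22/39
merge 17/39 + 22/39 → 1
L = 5/78 + 11/78 + 8/39 + 25/78 + 17/39 + 22/39 + 1 = 71/26 ≈ 2.731 bits/symbol.

2.731 bits/symbol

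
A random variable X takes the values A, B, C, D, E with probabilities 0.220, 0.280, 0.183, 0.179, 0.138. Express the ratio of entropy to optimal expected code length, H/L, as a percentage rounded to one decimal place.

Entropy H = −Σ p log₂ p ≈ 2.2817 bits.
Huffman merges: 69/500+179/1000→317/1000; 183/1000+11/50→403/1000; 7/25+317/1000→597/1000; 403/1000+597/1000→1. L = 2317/1000 ≈ 2.3170.
Efficiency = H/L = 2.2817/2.3170 = 98.5%.

98.5%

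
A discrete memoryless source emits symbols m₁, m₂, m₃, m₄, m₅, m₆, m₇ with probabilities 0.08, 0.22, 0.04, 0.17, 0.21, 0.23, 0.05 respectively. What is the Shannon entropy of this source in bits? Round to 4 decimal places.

H = −Σ pᵢ log₂ pᵢ.
−0.08·log₂(0.08) = 0.2915
−0.22·log₂(0.22) = 0.4806
−0.04·log₂(0.04) = 0.1858
−0.17·log₂(0.17) = 0.4346
−0.21·log₂(0.21) = 0.4728
−0.23·log₂(0.23) = 0.4877
−0.05·log₂(0.05) = 0.2161
Sum ≈ 2.5690 → 2.5690 bits.

2.5690 bits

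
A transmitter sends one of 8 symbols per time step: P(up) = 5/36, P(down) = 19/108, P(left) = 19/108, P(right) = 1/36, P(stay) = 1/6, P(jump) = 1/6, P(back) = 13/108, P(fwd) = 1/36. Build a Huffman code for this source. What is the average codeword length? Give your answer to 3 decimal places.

Repeatedly combine the two least-probable nodes; the expected code length is the sum of the merged weights.
merge 1/36 + 1/36 → 1/18
merge 1/18 + 13/108 → 19/108
merge 5/36 + 1/6 → 11/36
merge 1/6 + 19/108 → 37/108
merge 19/108 + 19/108 → 19/54
merge 11/36 + 37/108 → 35/54
merge 19/54 + 35/54 → 1
L = 1/18 + 19/108 + 11/36 + 37/108 + 19/54 + 35/54 + 1 = 311/108 ≈ 2.880 bits/symbol.

2.880 bits/symbol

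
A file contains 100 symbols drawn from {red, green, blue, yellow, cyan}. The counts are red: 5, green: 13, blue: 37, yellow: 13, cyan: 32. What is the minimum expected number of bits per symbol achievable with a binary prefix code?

2.12 bits/symbol

Probabilities are the counts divided by 100.
Repeatedly combine the two least-probable nodes; the expected code length is the sum of the merged weights.
merge 1/20 + 13/100 → 9/50
merge 13/100 + 9/50 → 31/100
merge 31/100 + 8/25 → 63/100
merge 37/100 + 63/100 → 1
L = 9/50 + 31/100 + 63/100 + 1 = 53/25 = 2.12 bits/symbol.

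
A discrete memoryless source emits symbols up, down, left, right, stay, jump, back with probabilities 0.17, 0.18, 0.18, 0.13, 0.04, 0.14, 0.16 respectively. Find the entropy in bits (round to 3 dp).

2.714 bits

H = −Σ pᵢ log₂ pᵢ.
−0.17·log₂(0.17) = 0.4346
−0.18·log₂(0.18) = 0.4453
−0.18·log₂(0.18) = 0.4453
−0.13·log₂(0.13) = 0.3826
−0.04·log₂(0.04) = 0.1858
−0.14·log₂(0.14) = 0.3971
−0.16·log₂(0.16) = 0.4230
Sum ≈ 2.7137 → 2.714 bits.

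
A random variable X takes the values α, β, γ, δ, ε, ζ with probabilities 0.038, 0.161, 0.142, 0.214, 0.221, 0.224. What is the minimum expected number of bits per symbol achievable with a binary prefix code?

2.521 bits/symbol

Repeatedly combine the two least-probable nodes; the expected code length is the sum of the merged weights.
merge 19/500 + 71/500 → 9/50
merge 161/1000 + 9/50 → 341/1000
merge 107/500 + 221/1000 → 87/200
merge 28/125 + 341/1000 → 113/200
merge 87/200 + 113/200 → 1
L = 9/50 + 341/1000 + 87/200 + 113/200 + 1 = 2521/1000 = 2.521 bits/symbol.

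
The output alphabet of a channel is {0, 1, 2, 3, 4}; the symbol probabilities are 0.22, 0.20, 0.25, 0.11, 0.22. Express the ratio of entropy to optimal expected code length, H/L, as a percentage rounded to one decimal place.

Entropy H = −Σ p log₂ p ≈ 2.2758 bits.
Huffman merges: 11/100+1/5→31/100; 11/50+11/50→11/25; 1/4+31/100→14/25; 11/25+14/25→1. L = 231/100 ≈ 2.3100.
Efficiency = H/L = 2.2758/2.3100 = 98.5%.

98.5%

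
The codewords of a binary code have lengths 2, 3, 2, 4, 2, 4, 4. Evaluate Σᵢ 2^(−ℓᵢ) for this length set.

With common denominator 2^4 = 16: Σ 2^(−ℓᵢ) = 4/16 + 2/16 + 4/16 + 1/16 + 4/16 + 1/16 + 1/16 = 17/16 = 1.0625.

1.0625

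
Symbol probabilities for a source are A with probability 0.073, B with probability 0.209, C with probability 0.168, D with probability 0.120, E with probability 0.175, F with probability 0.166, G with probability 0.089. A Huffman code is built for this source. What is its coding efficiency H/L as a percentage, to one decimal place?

98.2%

Entropy H = −Σ p log₂ p ≈ 2.7278 bits.
Huffman merges: 73/1000+89/1000→81/500; 3/25+81/500→141/500; 83/500+21/125→167/500; 7/40+209/1000→48/125; 141/500+167/500→77/125; 48/125+77/125→1. L = 1389/500 ≈ 2.7780.
Efficiency = H/L = 2.7278/2.7780 = 98.2%.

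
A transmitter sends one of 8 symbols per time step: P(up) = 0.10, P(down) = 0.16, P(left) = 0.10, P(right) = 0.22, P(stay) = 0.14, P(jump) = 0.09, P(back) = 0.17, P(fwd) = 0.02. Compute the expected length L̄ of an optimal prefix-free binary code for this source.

Repeatedly combine the two least-probable nodes; the expected code length is the sum of the merged weights.
merge 1/50 + 9/100 → 11/100
merge 1/10 + 1/10 → 1/5
merge 11/100 + 7/50 → 1/4
merge 4/25 + 17/100 → 33/100
merge 1/5 + 11/50 → 21/50
merge 1/4 + 33/100 → 29/50
merge 21/50 + 29/50 → 1
L = 11/100 + 1/5 + 1/4 + 33/100 + 21/50 + 29/50 + 1 = 289/100 = 2.89 bits/symbol.

2.89 bits/symbol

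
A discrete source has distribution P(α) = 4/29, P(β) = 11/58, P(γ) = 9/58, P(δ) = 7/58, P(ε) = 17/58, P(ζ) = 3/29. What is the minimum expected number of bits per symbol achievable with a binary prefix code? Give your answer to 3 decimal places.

2.517 bits/symbol

Repeatedly combine the two least-probable nodes; the expected code length is the sum of the merged weights.
merge 3/29 + 7/58 → 13/58
merge 4/29 + 9/58 → 17/58
merge 11/58 + 13/58 → 12/29
merge 17/58 + 17/58 → 17/29
merge 12/29 + 17/29 → 1
L = 13/58 + 17/58 + 12/29 + 17/29 + 1 = 73/29 ≈ 2.517 bits/symbol.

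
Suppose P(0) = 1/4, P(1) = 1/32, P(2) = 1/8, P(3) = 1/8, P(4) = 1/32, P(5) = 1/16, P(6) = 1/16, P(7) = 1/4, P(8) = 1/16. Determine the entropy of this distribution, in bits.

Each probability is a power of 1/2, so log₂(1/p) is an integer.
H = Σ p·log₂(1/p) = 1/4·2 + 1/32·5 + 1/8·3 + 1/8·3 + 1/32·5 + 1/16·4 + 1/16·4 + 1/4·2 + 1/16·4 = 2.8125 bits.

2.8125 bits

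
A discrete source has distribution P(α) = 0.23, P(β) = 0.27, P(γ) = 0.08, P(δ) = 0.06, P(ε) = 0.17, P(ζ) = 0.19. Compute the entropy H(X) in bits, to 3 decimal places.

2.423 bits

H = −Σ pᵢ log₂ pᵢ.
−0.23·log₂(0.23) = 0.4877
−0.27·log₂(0.27) = 0.5100
−0.08·log₂(0.08) = 0.2915
−0.06·log₂(0.06) = 0.2435
−0.17·log₂(0.17) = 0.4346
−0.19·log₂(0.19) = 0.4552
Sum ≈ 2.4225 → 2.423 bits.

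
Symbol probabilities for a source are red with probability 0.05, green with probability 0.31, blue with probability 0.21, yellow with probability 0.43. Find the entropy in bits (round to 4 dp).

H = −Σ pᵢ log₂ pᵢ.
−0.05·log₂(0.05) = 0.2161
−0.31·log₂(0.31) = 0.5238
−0.21·log₂(0.21) = 0.4728
−0.43·log₂(0.43) = 0.5236
Sum ≈ 1.7363 → 1.7363 bits.

1.7363 bits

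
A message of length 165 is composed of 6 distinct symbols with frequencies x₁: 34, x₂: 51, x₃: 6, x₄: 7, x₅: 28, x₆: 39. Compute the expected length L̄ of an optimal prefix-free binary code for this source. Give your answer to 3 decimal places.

Probabilities are the counts divided by 165.
Repeatedly combine the two least-probable nodes; the expected code length is the sum of the merged weights.
merge 2/55 + 7/165 → 13/165
merge 13/165 + 28/165 → 41/165
merge 34/165 + 13/55 → 73/165
merge 41/165 + 17/55 → 92/165
merge 73/165 + 92/165 → 1
L = 13/165 + 41/165 + 73/165 + 92/165 + 1 = 128/55 ≈ 2.327 bits/symbol.

2.327 bits/symbol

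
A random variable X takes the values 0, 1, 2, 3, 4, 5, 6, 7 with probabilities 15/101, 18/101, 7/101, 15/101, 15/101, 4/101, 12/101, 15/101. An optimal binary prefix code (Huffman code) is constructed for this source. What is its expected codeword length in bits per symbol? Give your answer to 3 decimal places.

2.931 bits/symbol

Repeatedly combine the two least-probable nodes; the expected code length is the sum of the merged weights.
merge 4/101 + 7/101 → 11/101
merge 11/101 + 12/101 → 23/101
merge 15/101 + 15/101 → 30/101
merge 15/101 + 15/101 → 30/101
merge 18/101 + 23/101 → 41/101
merge 30/101 + 30/101 → 60/101
merge 41/101 + 60/101 → 1
L = 11/101 + 23/101 + 30/101 + 30/101 + 41/101 + 60/101 + 1 = 296/101 ≈ 2.931 bits/symbol.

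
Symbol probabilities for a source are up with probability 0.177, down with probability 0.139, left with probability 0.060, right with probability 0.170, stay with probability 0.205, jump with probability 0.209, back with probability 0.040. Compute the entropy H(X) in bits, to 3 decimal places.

2.642 bits

H = −Σ pᵢ log₂ pᵢ.
−0.177·log₂(0.177) = 0.4422
−0.139·log₂(0.139) = 0.3957
−0.060·log₂(0.060) = 0.2435
−0.170·log₂(0.170) = 0.4346
−0.205·log₂(0.205) = 0.4687
−0.209·log₂(0.209) = 0.4720
−0.040·log₂(0.040) = 0.1858
Sum ≈ 2.6425 → 2.642 bits.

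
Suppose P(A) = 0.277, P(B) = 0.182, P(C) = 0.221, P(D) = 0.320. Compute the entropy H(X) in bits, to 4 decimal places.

H = −Σ pᵢ log₂ pᵢ.
−0.277·log₂(0.277) = 0.5130
−0.182·log₂(0.182) = 0.4474
−0.221·log₂(0.221) = 0.4813
−0.320·log₂(0.320) = 0.5260
Sum ≈ 1.9677 → 1.9677 bits.

1.9677 bits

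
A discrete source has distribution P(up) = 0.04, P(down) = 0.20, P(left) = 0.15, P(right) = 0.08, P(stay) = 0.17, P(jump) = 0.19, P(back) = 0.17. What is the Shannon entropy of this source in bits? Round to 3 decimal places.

H = −Σ pᵢ log₂ pᵢ.
−0.04·log₂(0.04) = 0.1858
−0.20·log₂(0.20) = 0.4644
−0.15·log₂(0.15) = 0.4105
−0.08·log₂(0.08) = 0.2915
−0.17·log₂(0.17) = 0.4346
−0.19·log₂(0.19) = 0.4552
−0.17·log₂(0.17) = 0.4346
Sum ≈ 2.6766 → 2.677 bits.

2.677 bits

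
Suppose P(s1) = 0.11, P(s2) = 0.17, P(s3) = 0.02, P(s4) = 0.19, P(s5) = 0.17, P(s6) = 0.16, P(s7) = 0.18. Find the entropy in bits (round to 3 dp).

H = −Σ pᵢ log₂ pᵢ.
−0.11·log₂(0.11) = 0.3503
−0.17·log₂(0.17) = 0.4346
−0.02·log₂(0.02) = 0.1129
−0.19·log₂(0.19) = 0.4552
−0.17·log₂(0.17) = 0.4346
−0.16·log₂(0.16) = 0.4230
−0.18·log₂(0.18) = 0.4453
Sum ≈ 2.6559 → 2.656 bits.

2.656 bits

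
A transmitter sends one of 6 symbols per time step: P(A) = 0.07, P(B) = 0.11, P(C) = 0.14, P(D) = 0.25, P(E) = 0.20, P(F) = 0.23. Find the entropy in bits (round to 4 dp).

H = −Σ pᵢ log₂ pᵢ.
−0.07·log₂(0.07) = 0.2686
−0.11·log₂(0.11) = 0.3503
−0.14·log₂(0.14) = 0.3971
−0.25·log₂(0.25) = 0.5000
−0.20·log₂(0.20) = 0.4644
−0.23·log₂(0.23) = 0.4877
Sum ≈ 2.4680 → 2.4680 bits.

2.4680 bits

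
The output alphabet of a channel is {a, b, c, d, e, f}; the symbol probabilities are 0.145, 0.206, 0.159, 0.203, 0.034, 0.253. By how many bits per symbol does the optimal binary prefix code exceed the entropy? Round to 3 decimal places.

0.087 bits

Entropy H = −Σ p log₂ p ≈ 2.4298 bits.
Huffman merges: 17/500+29/200→179/1000; 159/1000+179/1000→169/500; 203/1000+103/500→409/1000; 253/1000+169/500→591/1000; 409/1000+591/1000→1. L = 2517/1000 ≈ 2.5170.
L − H = 2.5170 − 2.4298 = 0.087 bits.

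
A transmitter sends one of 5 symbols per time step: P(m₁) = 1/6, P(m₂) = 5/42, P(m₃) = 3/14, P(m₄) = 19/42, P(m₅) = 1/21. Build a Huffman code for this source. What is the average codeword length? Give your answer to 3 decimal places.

Repeatedly combine the two least-probable nodes; the expected code length is the sum of the merged weights.
merge 1/21 + 5/42 → 1/6
merge 1/6 + 1/6 → 1/3
merge 3/14 + 1/3 → 23/42
merge 19/42 + 23/42 → 1
L = 1/6 + 1/3 + 23/42 + 1 = 43/21 ≈ 2.048 bits/symbol.

2.048 bits/symbol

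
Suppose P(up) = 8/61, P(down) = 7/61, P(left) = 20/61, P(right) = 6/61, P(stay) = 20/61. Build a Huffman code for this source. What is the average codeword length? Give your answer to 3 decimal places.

2.213 bits/symbol

Repeatedly combine the two least-probable nodes; the expected code length is the sum of the merged weights.
merge 6/61 + 7/61 → 13/61
merge 8/61 + 13/61 → 21/61
merge 20/61 + 20/61 → 40/61
merge 21/61 + 40/61 → 1
L = 13/61 + 21/61 + 40/61 + 1 = 135/61 ≈ 2.213 bits/symbol.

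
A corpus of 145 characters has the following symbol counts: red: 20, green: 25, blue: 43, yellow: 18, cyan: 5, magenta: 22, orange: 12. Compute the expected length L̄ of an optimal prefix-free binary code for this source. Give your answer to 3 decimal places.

Probabilities are the counts divided by 145.
Repeatedly combine the two least-probable nodes; the expected code length is the sum of the merged weights.
merge 1/29 + 12/145 → 17/145
merge 17/145 + 18/145 → 7/29
merge 4/29 + 22/145 → 42/145
merge 5/29 + 7/29 → 12/29
merge 42/145 + 43/145 → 17/29
merge 12/29 + 17/29 → 1
L = 17/145 + 7/29 + 42/145 + 12/29 + 17/29 + 1 = 384/145 ≈ 2.648 bits/symbol.

2.648 bits/symbol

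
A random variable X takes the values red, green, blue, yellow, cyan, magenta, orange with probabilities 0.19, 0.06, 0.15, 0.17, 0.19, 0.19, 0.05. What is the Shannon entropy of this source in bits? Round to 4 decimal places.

2.6704 bits

H = −Σ pᵢ log₂ pᵢ.
−0.19·log₂(0.19) = 0.4552
−0.06·log₂(0.06) = 0.2435
−0.15·log₂(0.15) = 0.4105
−0.17·log₂(0.17) = 0.4346
−0.19·log₂(0.19) = 0.4552
−0.19·log₂(0.19) = 0.4552
−0.05·log₂(0.05) = 0.2161
Sum ≈ 2.6704 → 2.6704 bits.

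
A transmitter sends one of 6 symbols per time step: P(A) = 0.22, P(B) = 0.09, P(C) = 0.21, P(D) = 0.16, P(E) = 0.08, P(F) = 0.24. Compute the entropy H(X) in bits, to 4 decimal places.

2.4747 bits

H = −Σ pᵢ log₂ pᵢ.
−0.22·log₂(0.22) = 0.4806
−0.09·log₂(0.09) = 0.3127
−0.21·log₂(0.21) = 0.4728
−0.16·log₂(0.16) = 0.4230
−0.08·log₂(0.08) = 0.2915
−0.24·log₂(0.24) = 0.4941
Sum ≈ 2.4747 → 2.4747 bits.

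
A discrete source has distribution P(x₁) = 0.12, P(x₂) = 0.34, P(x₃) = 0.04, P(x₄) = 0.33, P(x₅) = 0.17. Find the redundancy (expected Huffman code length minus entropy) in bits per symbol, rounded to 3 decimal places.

Entropy H = −Σ p log₂ p ≈ 2.0444 bits.
Huffman merges: 1/25+3/25→4/25; 4/25+17/100→33/100; 33/100+33/100→33/50; 17/50+33/50→1. L = 43/20 ≈ 2.1500.
L − H = 2.1500 − 2.0444 = 0.106 bits.

0.106 bits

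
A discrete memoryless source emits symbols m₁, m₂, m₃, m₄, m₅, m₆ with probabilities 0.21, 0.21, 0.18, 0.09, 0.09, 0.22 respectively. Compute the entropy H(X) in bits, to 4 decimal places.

2.4968 bits

H = −Σ pᵢ log₂ pᵢ.
−0.21·log₂(0.21) = 0.4728
−0.21·log₂(0.21) = 0.4728
−0.18·log₂(0.18) = 0.4453
−0.09·log₂(0.09) = 0.3127
−0.09·log₂(0.09) = 0.3127
−0.22·log₂(0.22) = 0.4806
Sum ≈ 2.4968 → 2.4968 bits.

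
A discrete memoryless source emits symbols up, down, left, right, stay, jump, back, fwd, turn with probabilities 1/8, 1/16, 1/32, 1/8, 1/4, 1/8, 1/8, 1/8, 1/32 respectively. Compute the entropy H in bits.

2.9375 bits

Each probability is a power of 1/2, so log₂(1/p) is an integer.
H = Σ p·log₂(1/p) = 1/8·3 + 1/16·4 + 1/32·5 + 1/8·3 + 1/4·2 + 1/8·3 + 1/8·3 + 1/8·3 + 1/32·5 = 2.9375 bits.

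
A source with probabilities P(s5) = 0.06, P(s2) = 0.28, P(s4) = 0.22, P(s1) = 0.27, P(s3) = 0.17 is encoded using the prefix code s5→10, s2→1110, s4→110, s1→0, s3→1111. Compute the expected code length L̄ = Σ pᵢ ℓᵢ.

L̄ = Σ pᵢ·ℓᵢ = 0.06·2 + 0.28·4 + 0.22·3 + 0.27·1 + 0.17·4 = 2.85 bits/symbol.

2.85 bits/symbol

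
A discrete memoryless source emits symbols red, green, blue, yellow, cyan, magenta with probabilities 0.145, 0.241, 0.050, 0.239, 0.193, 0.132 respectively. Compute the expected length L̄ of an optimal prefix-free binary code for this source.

Repeatedly combine the two least-probable nodes; the expected code length is the sum of the merged weights.
merge 1/20 + 33/250 → 91/500
merge 29/200 + 91/500 → 327/1000
merge 193/1000 + 239/1000 → 54/125
merge 241/1000 + 327/1000 → 71/125
merge 54/125 + 71/125 → 1
L = 91/500 + 327/1000 + 54/125 + 71/125 + 1 = 2509/1000 = 2.509 bits/symbol.

2.509 bits/symbol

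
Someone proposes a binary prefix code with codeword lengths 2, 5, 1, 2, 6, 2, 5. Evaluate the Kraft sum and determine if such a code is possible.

With common denominator 2^6 = 64: Σ 2^(−ℓᵢ) = 16/64 + 2/64 + 32/64 + 16/64 + 1/64 + 16/64 + 2/64 = 85/64 = 1.328125.
Kraft's inequality requires Σ ≤ 1; here Σ = 1.328125 > 1, so no such prefix code exists.

1.328125; no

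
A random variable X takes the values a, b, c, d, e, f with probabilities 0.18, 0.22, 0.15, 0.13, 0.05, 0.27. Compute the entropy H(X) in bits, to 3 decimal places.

H = −Σ pᵢ log₂ pᵢ.
−0.18·log₂(0.18) = 0.4453
−0.22·log₂(0.22) = 0.4806
−0.15·log₂(0.15) = 0.4105
−0.13·log₂(0.13) = 0.3826
−0.05·log₂(0.05) = 0.2161
−0.27·log₂(0.27) = 0.5100
Sum ≈ 2.4452 → 2.445 bits.

2.445 bits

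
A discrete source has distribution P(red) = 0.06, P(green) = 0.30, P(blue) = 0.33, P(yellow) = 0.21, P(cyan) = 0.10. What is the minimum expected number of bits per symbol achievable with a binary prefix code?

Repeatedly combine the two least-probable nodes; the expected code length is the sum of the merged weights.
merge 3/50 + 1/10 → 4/25
merge 4/25 + 21/100 → 37/100
merge 3/10 + 33/100 → 63/100
merge 37/100 + 63/100 → 1
L = 4/25 + 37/100 + 63/100 + 1 = 54/25 = 2.16 bits/symbol.

2.16 bits/symbol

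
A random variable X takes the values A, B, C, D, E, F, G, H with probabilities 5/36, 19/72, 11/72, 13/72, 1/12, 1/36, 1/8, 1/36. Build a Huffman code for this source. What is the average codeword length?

2.75 bits/symbol

Repeatedly combine the two least-probable nodes; the expected code length is the sum of the merged weights.
merge 1/36 + 1/36 → 1/18
merge 1/18 + 1/12 → 5/36
merge 1/8 + 5/36 → 19/72
merge 5/36 + 11/72 → 7/24
merge 13/72 + 19/72 → 4/9
merge 19/72 + 7/24 → 5/9
merge 4/9 + 5/9 → 1
L = 1/18 + 5/36 + 19/72 + 7/24 + 4/9 + 5/9 + 1 = 11/4 = 2.75 bits/symbol.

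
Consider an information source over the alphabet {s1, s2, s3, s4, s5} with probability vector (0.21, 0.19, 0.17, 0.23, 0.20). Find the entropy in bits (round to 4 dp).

2.3147 bits

H = −Σ pᵢ log₂ pᵢ.
−0.21·log₂(0.21) = 0.4728
−0.19·log₂(0.19) = 0.4552
−0.17·log₂(0.17) = 0.4346
−0.23·log₂(0.23) = 0.4877
−0.20·log₂(0.20) = 0.4644
Sum ≈ 2.3147 → 2.3147 bits.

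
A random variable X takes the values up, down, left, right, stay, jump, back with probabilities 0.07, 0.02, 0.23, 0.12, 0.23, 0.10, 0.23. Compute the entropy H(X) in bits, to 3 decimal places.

2.544 bits

H = −Σ pᵢ log₂ pᵢ.
−0.07·log₂(0.07) = 0.2686
−0.02·log₂(0.02) = 0.1129
−0.23·log₂(0.23) = 0.4877
−0.12·log₂(0.12) = 0.3671
−0.23·log₂(0.23) = 0.4877
−0.10·log₂(0.10) = 0.3322
−0.23·log₂(0.23) = 0.4877
Sum ≈ 2.5437 → 2.544 bits.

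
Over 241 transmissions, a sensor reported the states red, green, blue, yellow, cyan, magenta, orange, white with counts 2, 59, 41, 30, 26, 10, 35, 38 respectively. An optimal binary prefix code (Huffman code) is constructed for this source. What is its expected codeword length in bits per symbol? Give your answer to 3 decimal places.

2.793 bits/symbol

Probabilities are the counts divided by 241.
Repeatedly combine the two least-probable nodes; the expected code length is the sum of the merged weights.
merge 2/241 + 10/241 → 12/241
merge 12/241 + 26/241 → 38/241
merge 30/241 + 35/241 → 65/241
merge 38/241 + 38/241 → 76/241
merge 41/241 + 59/241 → 100/241
merge 65/241 + 76/241 → 141/241
merge 100/241 + 141/241 → 1
L = 12/241 + 38/241 + 65/241 + 76/241 + 100/241 + 141/241 + 1 = 673/241 ≈ 2.793 bits/symbol.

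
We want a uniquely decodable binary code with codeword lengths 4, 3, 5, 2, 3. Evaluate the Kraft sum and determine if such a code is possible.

0.59375; yes

With common denominator 2^5 = 32: Σ 2^(−ℓᵢ) = 2/32 + 4/32 + 1/32 + 8/32 + 4/32 = 19/32 = 0.59375.
Kraft's inequality requires Σ ≤ 1; here Σ = 0.59375 ≤ 1, so such a prefix code exists.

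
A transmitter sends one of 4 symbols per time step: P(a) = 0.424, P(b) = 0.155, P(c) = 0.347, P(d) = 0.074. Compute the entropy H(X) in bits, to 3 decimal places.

1.750 bits

H = −Σ pᵢ log₂ pᵢ.
−0.424·log₂(0.424) = 0.5249
−0.155·log₂(0.155) = 0.4169
−0.347·log₂(0.347) = 0.5299
−0.074·log₂(0.074) = 0.2780
Sum ≈ 1.7496 → 1.750 bits.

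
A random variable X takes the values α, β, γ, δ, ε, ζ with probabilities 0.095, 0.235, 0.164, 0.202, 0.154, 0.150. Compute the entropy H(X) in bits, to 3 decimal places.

H = −Σ pᵢ log₂ pᵢ.
−0.095·log₂(0.095) = 0.3226
−0.235·log₂(0.235) = 0.4910
−0.164·log₂(0.164) = 0.4278
−0.202·log₂(0.202) = 0.4661
−0.154·log₂(0.154) = 0.4156
−0.150·log₂(0.150) = 0.4105
Sum ≈ 2.5337 → 2.534 bits.

2.534 bits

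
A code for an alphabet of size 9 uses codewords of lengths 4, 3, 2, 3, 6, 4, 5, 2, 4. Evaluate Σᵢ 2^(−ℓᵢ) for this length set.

With common denominator 2^6 = 64: Σ 2^(−ℓᵢ) = 4/64 + 8/64 + 16/64 + 8/64 + 1/64 + 4/64 + 2/64 + 16/64 + 4/64 = 63/64 = 0.984375.

0.984375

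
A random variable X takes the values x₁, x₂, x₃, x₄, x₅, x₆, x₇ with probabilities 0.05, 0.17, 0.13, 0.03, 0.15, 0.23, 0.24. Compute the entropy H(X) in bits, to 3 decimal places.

2.577 bits

H = −Σ pᵢ log₂ pᵢ.
−0.05·log₂(0.05) = 0.2161
−0.17·log₂(0.17) = 0.4346
−0.13·log₂(0.13) = 0.3826
−0.03·log₂(0.03) = 0.1518
−0.15·log₂(0.15) = 0.4105
−0.23·log₂(0.23) = 0.4877
−0.24·log₂(0.24) = 0.4941
Sum ≈ 2.5774 → 2.577 bits.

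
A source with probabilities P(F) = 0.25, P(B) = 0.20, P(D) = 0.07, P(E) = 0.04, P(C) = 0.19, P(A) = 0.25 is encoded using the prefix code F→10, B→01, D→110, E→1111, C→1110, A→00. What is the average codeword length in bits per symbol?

L̄ = Σ pᵢ·ℓᵢ = 0.25·2 + 0.20·2 + 0.07·3 + 0.04·4 + 0.19·4 + 0.25·2 = 2.53 bits/symbol.

2.53 bits/symbol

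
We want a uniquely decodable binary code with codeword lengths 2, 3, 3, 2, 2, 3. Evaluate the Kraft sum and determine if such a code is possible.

1.125; no

With common denominator 2^3 = 8: Σ 2^(−ℓᵢ) = 2/8 + 1/8 + 1/8 + 2/8 + 2/8 + 1/8 = 9/8 = 1.125.
Kraft's inequality requires Σ ≤ 1; here Σ = 1.125 > 1, so no such prefix code exists.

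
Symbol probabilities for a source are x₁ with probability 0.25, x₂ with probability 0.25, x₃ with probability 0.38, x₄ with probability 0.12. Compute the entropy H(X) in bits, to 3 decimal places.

1.898 bits

H = −Σ pᵢ log₂ pᵢ.
−0.25·log₂(0.25) = 0.5000
−0.25·log₂(0.25) = 0.5000
−0.38·log₂(0.38) = 0.5305
−0.12·log₂(0.12) = 0.3671
Sum ≈ 1.8975 → 1.898 bits.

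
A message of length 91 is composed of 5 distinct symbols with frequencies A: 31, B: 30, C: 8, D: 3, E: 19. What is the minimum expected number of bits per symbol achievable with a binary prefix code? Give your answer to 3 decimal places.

Probabilities are the counts divided by 91.
Repeatedly combine the two least-probable nodes; the expected code length is the sum of the merged weights.
merge 3/91 + 8/91 → 11/91
merge 11/91 + 19/91 → 30/91
merge 30/91 + 30/91 → 60/91
merge 31/91 + 60/91 → 1
L = 11/91 + 30/91 + 60/91 + 1 = 192/91 ≈ 2.110 bits/symbol.

2.110 bits/symbol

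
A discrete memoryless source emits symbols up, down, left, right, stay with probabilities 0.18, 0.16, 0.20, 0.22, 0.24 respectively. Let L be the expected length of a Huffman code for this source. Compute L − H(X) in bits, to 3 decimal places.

0.033 bits

Entropy H = −Σ p log₂ p ≈ 2.3074 bits.
Huffman merges: 4/25+9/50→17/50; 1/5+11/50→21/50; 6/25+17/50→29/50; 21/50+29/50→1. L = 117/50 ≈ 2.3400.
L − H = 2.3400 − 2.3074 = 0.033 bits.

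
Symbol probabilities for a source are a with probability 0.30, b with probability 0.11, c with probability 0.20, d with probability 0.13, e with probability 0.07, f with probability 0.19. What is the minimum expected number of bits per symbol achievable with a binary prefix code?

Repeatedly combine the two least-probable nodes; the expected code length is the sum of the merged weights.
merge 7/100 + 11/100 → 9/50
merge 13/100 + 9/50 → 31/100
merge 19/100 + 1/5 → 39/100
merge 3/10 + 31/100 → 61/100
merge 39/100 + 61/100 → 1
L = 9/50 + 31/100 + 39/100 + 61/100 + 1 = 249/100 = 2.49 bits/symbol.

2.49 bits/symbol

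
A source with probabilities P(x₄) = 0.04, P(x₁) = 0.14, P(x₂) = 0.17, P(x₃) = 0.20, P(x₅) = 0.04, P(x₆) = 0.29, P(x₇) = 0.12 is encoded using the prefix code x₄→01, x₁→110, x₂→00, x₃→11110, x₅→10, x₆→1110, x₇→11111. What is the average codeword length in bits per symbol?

L̄ = Σ pᵢ·ℓᵢ = 0.04·2 + 0.14·3 + 0.17·2 + 0.20·5 + 0.04·2 + 0.29·4 + 0.12·5 = 3.68 bits/symbol.

3.68 bits/symbol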